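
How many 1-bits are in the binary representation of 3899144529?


0b11101000011010000011100101010001 has 14 set bits

14


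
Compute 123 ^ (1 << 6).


123 ^ (1 << 6) = 123 ^ 64 = 59

59


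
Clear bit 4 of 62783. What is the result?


62783 & ~(1 << 4) = 62767

62767


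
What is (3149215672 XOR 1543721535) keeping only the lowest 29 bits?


Step 1: 3149215672 ^ 1543721535 = 3887490439
Step 2: 3887490439 & 536870911 = 129394055

129394055


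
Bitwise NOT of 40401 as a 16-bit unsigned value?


~0b1001110111010001 = 0b110001000101110 = 25134 (16-bit unsigned)

25134


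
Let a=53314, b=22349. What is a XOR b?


53314 ^ 22349 = 34575

34575


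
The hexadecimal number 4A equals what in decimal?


4A hex = 74 decimal

74


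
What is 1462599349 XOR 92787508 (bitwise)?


0b1010111001011010111111010110101 ^ 0b101100001111101001100110100 = 0b1010010101010101010110110000001 = 1386917249

1386917249


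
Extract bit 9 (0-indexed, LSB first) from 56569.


0b1101110011111001, position 9 = 0

0


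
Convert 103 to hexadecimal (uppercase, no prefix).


103 = 67 hex

67


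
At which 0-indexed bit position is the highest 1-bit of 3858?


0b111100010010. Highest set bit at position 11

11


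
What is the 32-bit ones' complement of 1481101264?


1481101264 ^ 4294967295 = 2813866031

2813866031


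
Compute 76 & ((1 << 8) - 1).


76 & 255 = 76

76


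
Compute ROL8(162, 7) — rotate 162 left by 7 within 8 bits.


Rotate 0b10100010 left by 7 (8-bit) = 0b1010001 = 81

81


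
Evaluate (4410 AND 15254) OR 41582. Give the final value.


Step 1: 4410 & 15254 = 4370
Step 2: 4370 | 41582 = 45950

45950


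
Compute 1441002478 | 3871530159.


0b1010101111000111111001111101110 | 0b11100110110000101101110010101111 = 0b11110111111000111111111111101111 = 4158914543

4158914543


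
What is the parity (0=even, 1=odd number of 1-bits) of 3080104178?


0b10110111100101101010100011110010 has 18 ones => parity 0

0


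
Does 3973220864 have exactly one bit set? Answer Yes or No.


0b11101100110100101000101000000000. Multiple bits set => No

No


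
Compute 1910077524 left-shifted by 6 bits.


0b1110001110110010111100001010100 << 6 = 0b1110001110110010111100001010100000000 = 122244961536

122244961536


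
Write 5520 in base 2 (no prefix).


5520 = 1010110010000 in binary

1010110010000


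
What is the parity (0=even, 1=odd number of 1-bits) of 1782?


0b11011110110 has 8 ones => parity 0

0


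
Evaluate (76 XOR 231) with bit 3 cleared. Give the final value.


Step 1: 76 ^ 231 = 171
Step 2: 171 & ~(1 << 3) = 163

163


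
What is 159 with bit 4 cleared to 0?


159 & ~(1 << 4) = 143

143


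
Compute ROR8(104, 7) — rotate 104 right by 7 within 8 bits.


Rotate 0b1101000 right by 7 (8-bit) = 0b11010000 = 208

208


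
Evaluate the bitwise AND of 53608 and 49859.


0b1101000101101000 & 0b1100001011000011 = 0b1100000001000000 = 49216

49216


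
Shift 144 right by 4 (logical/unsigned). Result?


0b10010000 >> 4 = 0b1001 = 9

9


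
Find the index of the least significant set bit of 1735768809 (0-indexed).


0b1100111011101011011101011101001. Lowest set bit at position 0

0


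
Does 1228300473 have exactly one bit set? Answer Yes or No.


0b1001001001101100110000010111001. Multiple bits set => No

No


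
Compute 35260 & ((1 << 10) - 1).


35260 & 1023 = 444

444


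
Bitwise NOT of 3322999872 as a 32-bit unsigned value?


~0b11000110000100001111010001000000 = 0b111001111011110000101110111111 = 971967423 (32-bit unsigned)

971967423


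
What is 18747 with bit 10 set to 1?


18747 | (1 << 10) = 18747 | 1024 = 19771

19771


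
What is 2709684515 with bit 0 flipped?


2709684515 ^ (1 << 0) = 2709684515 ^ 1 = 2709684514

2709684514


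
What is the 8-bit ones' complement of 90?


90 ^ 255 = 165

165


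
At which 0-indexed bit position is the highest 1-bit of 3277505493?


0b11000011010110101100001111010101. Highest set bit at position 31

31


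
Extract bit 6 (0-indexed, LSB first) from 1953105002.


0b1110100011010100000010001101010, position 6 = 1

1


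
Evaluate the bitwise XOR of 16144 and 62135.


0b11111100010000 ^ 0b1111001010110111 = 0b1100110110100111 = 52647

52647


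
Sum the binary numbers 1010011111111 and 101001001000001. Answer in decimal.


1010011111111 + 101001001000001 = 110011101000000 = 26432

26432


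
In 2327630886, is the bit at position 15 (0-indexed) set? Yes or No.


0b10001010101111001101010000100110, bit 15 = 1. Yes

Yes


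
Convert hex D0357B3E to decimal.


D0357B3E hex = 3493165886 decimal

3493165886


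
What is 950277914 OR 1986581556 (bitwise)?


0b111000101001000001011100011010 | 0b1110110011010001101010000110100 = 0b1111110111011001101011100111110 = 2129450814

2129450814


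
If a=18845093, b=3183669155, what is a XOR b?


18845093 ^ 3183669155 = 3168625158

3168625158


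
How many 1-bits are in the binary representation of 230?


0b11100110 has 5 set bits

5


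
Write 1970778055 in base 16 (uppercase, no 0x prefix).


1970778055 = 7577AFC7 hex

7577AFC7


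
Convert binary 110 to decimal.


110 in decimal = 6

6


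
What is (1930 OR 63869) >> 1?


Step 1: 1930 | 63869 = 65535
Step 2: 65535 >> 1 = 32767

32767


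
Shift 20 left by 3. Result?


0b10100 << 3 = 0b10100000 = 160

160


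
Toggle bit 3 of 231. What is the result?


231 ^ (1 << 3) = 231 ^ 8 = 239

239


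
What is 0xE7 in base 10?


E7 hex = 231 decimal

231


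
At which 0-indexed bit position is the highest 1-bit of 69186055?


0b100000111111011001000000111. Highest set bit at position 26

26


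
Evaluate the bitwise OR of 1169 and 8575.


0b10010010001 | 0b10000101111111 = 0b10010111111111 = 9727

9727


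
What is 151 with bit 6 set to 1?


151 | (1 << 6) = 151 | 64 = 215

215


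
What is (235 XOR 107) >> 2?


Step 1: 235 ^ 107 = 128
Step 2: 128 >> 2 = 32

32


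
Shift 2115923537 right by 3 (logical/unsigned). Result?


0b1111110000111100110111001010001 >> 3 = 0b1111110000111100110111001010 = 264490442

264490442


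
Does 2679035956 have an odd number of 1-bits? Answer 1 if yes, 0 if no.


0b10011111101011101101100000110100 has 18 ones => parity 0

0


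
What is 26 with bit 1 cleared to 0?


26 & ~(1 << 1) = 24

24


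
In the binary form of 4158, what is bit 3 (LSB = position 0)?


0b1000000111110, position 3 = 1

1


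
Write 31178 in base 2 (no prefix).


31178 = 111100111001010 in binary

111100111001010


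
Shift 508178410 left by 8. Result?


0b11110010010100010111111101010 << 8 = 0b1111001001010001011111110101000000000 = 130093672960

130093672960


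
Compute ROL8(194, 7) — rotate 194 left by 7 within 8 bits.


Rotate 0b11000010 left by 7 (8-bit) = 0b1100001 = 97

97


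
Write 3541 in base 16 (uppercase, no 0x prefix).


3541 = DD5 hex

DD5


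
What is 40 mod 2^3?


40 & 7 = 0

0


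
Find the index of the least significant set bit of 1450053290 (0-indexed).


0b1010110011011100000111010101010. Lowest set bit at position 1

1


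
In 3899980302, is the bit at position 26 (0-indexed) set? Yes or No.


0b11101000011101001111101000001110, bit 26 = 0. No

No


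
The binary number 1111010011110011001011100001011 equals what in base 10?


1111010011110011001011100001011 in decimal = 2054788875

2054788875


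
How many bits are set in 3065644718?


0b10110110101110100000011010101110 has 17 set bits

17


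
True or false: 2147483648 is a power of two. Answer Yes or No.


0b10000000000000000000000000000000. Only one bit set => Yes

Yes


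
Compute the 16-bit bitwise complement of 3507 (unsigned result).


~0b110110110011 = 0b1111001001001100 = 62028 (16-bit unsigned)

62028


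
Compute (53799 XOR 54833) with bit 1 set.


Step 1: 53799 ^ 54833 = 1046
Step 2: 1046 | (1 << 1) = 1046 | 2 = 1046

1046


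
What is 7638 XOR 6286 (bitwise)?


0b1110111010110 ^ 0b1100010001110 = 0b10101011000 = 1368

1368


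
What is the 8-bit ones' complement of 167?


167 ^ 255 = 88

88


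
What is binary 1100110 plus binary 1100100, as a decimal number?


1100110 + 1100100 = 11001010 = 202

202


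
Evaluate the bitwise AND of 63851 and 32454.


0b1111100101101011 & 0b111111011000110 = 0b111100001000010 = 30786

30786


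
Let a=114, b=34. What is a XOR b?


114 ^ 34 = 80

80


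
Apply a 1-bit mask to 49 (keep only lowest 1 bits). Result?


49 & 1 = 1

1


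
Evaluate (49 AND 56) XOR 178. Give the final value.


Step 1: 49 & 56 = 48
Step 2: 48 ^ 178 = 130

130


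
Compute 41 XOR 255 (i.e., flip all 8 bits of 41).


41 ^ 255 = 214

214


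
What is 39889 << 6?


0b1001101111010001 << 6 = 0b1001101111010001000000 = 2552896

2552896


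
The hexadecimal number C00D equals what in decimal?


C00D hex = 49165 decimal

49165


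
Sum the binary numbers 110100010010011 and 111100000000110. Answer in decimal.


110100010010011 + 111100000000110 = 1110000010011001 = 57497

57497


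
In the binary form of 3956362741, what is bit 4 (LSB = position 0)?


0b11101011110100010100110111110101, position 4 = 1

1


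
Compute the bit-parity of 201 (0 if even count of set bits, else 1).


0b11001001 has 4 ones => parity 0

0


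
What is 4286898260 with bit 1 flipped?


4286898260 ^ (1 << 1) = 4286898260 ^ 2 = 4286898262

4286898262


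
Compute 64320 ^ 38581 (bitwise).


0b1111101101000000 ^ 0b1001011010110101 = 0b110110111110101 = 28149

28149


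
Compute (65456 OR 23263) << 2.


Step 1: 65456 | 23263 = 65535
Step 2: 65535 << 2 = 262140

262140


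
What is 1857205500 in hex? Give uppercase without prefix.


1857205500 = 6EB2B4FC hex

6EB2B4FC


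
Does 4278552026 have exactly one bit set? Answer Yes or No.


0b11111111000001011000010111011010. Multiple bits set => No

No


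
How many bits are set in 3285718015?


0b11000011110110000001001111111111 has 19 set bits

19


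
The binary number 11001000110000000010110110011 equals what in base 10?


11001000110000000010110110011 in decimal = 421004723

421004723


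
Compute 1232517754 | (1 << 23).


1232517754 | (1 << 23) = 1232517754 | 8388608 = 1240906362

1240906362


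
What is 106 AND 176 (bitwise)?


0b1101010 & 0b10110000 = 0b100000 = 32

32


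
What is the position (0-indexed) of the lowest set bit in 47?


0b101111. Lowest set bit at position 0

0


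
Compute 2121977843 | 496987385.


0b1111110011110101100111111110011 | 0b11101100111110110110011111001 = 0b1111111111111111110111111111011 = 2147479547

2147479547


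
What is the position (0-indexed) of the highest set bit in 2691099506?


0b10100000011001101110101101110010. Highest set bit at position 31

31


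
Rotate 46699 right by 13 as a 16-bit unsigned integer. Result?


Rotate 0b1011011001101011 right by 13 (16-bit) = 0b1011001101011101 = 45917

45917


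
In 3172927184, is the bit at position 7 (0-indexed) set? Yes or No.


0b10111101000111110000011011010000, bit 7 = 1. Yes

Yes


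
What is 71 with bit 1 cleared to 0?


71 & ~(1 << 1) = 69

69


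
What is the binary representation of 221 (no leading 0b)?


221 = 11011101 in binary

11011101


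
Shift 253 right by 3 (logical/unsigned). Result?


0b11111101 >> 3 = 0b11111 = 31

31


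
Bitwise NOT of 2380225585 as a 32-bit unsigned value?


~0b10001101110111110101110000110001 = 0b1110010001000001010001111001110 = 1914741710 (32-bit unsigned)

1914741710


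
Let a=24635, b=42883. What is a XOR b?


24635 ^ 42883 = 51128

51128


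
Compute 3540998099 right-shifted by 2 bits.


0b11010011000011110101011111010011 >> 2 = 0b110100110000111101010111110100 = 885249524

885249524


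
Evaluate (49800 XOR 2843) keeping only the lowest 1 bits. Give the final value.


Step 1: 49800 ^ 2843 = 51603
Step 2: 51603 & 1 = 1

1


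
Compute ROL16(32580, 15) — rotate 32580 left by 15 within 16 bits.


Rotate 0b111111101000100 left by 15 (16-bit) = 0b11111110100010 = 16290

16290


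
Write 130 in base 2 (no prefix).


130 = 10000010 in binary

10000010


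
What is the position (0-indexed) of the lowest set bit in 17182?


0b100001100011110. Lowest set bit at position 1

1


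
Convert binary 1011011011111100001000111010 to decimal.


1011011011111100001000111010 in decimal = 191873594

191873594


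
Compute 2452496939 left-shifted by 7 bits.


0b10010010001011100010001000101011 << 7 = 0b100100100010111000100010001010110000000 = 313919608192

313919608192


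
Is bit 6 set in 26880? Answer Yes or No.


0b110100100000000, bit 6 = 0. No

No


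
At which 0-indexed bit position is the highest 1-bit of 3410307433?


0b11001011010001010010100101101001. Highest set bit at position 31

31


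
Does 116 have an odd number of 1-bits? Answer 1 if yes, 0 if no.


0b1110100 has 4 ones => parity 0

0


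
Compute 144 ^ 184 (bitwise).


0b10010000 ^ 0b10111000 = 0b101000 = 40

40


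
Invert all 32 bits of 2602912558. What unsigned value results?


2602912558 ^ 4294967295 = 1692054737

1692054737


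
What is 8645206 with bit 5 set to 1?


8645206 | (1 << 5) = 8645206 | 32 = 8645238

8645238


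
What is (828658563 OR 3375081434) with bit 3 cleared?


Step 1: 828658563 | 3375081434 = 4184864731
Step 2: 4184864731 & ~(1 << 3) = 4184864723

4184864723


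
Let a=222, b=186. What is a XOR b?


222 ^ 186 = 100

100


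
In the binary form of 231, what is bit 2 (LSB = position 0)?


0b11100111, position 2 = 1

1


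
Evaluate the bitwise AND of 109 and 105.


0b1101101 & 0b1101001 = 0b1101001 = 105

105


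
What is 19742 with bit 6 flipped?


19742 ^ (1 << 6) = 19742 ^ 64 = 19806

19806


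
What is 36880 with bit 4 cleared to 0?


36880 & ~(1 << 4) = 36864

36864


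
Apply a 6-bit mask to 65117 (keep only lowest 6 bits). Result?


65117 & 63 = 29

29


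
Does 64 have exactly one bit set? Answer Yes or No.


0b1000000. Only one bit set => Yes

Yes


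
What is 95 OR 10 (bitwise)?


0b1011111 | 0b1010 = 0b1011111 = 95

95


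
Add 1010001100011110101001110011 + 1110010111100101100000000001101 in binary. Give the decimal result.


1010001100011110101001110011 + 1110010111100101100000000001101 = 1111101001001001010101010000000 = 2099554944

2099554944


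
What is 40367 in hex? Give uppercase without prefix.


40367 = 9DAF hex

9DAF


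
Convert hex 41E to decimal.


41E hex = 1054 decimal

1054


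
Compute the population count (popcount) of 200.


0b11001000 has 3 set bits

3


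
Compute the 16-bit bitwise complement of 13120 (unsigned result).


~0b11001101000000 = 0b1100110010111111 = 52415 (16-bit unsigned)

52415


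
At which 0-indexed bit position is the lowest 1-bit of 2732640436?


0b10100010111000001100100010110100. Lowest set bit at position 2

2


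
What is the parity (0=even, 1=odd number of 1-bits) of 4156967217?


0b11110111110001100100100100110001 has 17 ones => parity 1

1


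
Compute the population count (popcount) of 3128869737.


0b10111010011111101100001101101001 has 19 set bits

19


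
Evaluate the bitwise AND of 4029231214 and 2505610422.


0b11110000001010010011000001101110 & 0b10010101010110001001010010110110 = 0b10010000000010000001000000100110 = 2416447526

2416447526


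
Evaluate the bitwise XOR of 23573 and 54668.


0b101110000010101 ^ 0b1101010110001100 = 0b1000100110011001 = 35225

35225


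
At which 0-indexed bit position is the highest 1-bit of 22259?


0b101011011110011. Highest set bit at position 14

14


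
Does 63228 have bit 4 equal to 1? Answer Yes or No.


0b1111011011111100, bit 4 = 1. Yes

Yes


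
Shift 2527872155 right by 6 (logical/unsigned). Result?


0b10010110101011000100010010011011 >> 6 = 0b10010110101011000100010010 = 39498002

39498002


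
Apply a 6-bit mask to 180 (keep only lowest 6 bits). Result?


180 & 63 = 52

52


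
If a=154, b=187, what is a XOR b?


154 ^ 187 = 33

33


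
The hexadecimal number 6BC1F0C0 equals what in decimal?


6BC1F0C0 hex = 1807872192 decimal

1807872192


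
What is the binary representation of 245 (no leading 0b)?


245 = 11110101 in binary

11110101


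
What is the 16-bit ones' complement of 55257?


55257 ^ 65535 = 10278

10278


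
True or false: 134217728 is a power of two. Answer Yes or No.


0b1000000000000000000000000000. Only one bit set => Yes

Yes


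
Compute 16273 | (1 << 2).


16273 | (1 << 2) = 16273 | 4 = 16277

16277


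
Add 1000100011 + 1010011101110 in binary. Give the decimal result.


1000100011 + 1010011101110 = 1011100010001 = 5905

5905


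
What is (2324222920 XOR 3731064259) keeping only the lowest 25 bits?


Step 1: 2324222920 ^ 3731064259 = 1424709131
Step 2: 1424709131 & 33554431 = 15422987

15422987


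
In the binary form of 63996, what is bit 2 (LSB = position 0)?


0b1111100111111100, position 2 = 1

1


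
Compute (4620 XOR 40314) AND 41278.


Step 1: 4620 ^ 40314 = 36726
Step 2: 36726 & 41278 = 33078

33078


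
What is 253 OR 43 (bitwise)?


0b11111101 | 0b101011 = 0b11111111 = 255

255


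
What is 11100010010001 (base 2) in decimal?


11100010010001 in decimal = 14481

14481


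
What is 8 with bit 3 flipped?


8 ^ (1 << 3) = 8 ^ 8 = 0

0


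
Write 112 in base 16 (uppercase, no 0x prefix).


112 = 70 hex

70


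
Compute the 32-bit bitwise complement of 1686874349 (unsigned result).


~0b1100100100010111010100011101101 = 0b10011011011101000101011100010010 = 2608092946 (32-bit unsigned)

2608092946


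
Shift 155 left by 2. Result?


0b10011011 << 2 = 0b1001101100 = 620

620


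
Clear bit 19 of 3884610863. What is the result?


3884610863 & ~(1 << 19) = 3884086575

3884086575


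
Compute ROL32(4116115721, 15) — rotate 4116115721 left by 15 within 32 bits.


Rotate 0b11110101010101101111000100001001 left by 15 (32-bit) = 0b1111000100001001111101010101011 = 2021980843

2021980843


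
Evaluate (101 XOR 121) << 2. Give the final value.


Step 1: 101 ^ 121 = 28
Step 2: 28 << 2 = 112

112


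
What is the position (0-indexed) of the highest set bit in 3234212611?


0b11000000110001100010101100000011. Highest set bit at position 31

31


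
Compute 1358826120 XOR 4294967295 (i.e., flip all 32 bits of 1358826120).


1358826120 ^ 4294967295 = 2936141175

2936141175


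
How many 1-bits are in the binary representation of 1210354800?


0b1001000001001001000110001110000 has 10 set bits

10


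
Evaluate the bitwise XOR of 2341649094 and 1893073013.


0b10001011100100101011101011000110 ^ 0b1110000110101100000000001110101 = 0b11111011010001001011101010110011 = 4215585459

4215585459


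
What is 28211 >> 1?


0b110111000110011 >> 1 = 0b11011100011001 = 14105

14105


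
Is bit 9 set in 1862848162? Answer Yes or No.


0b1101111000010001100111010100010, bit 9 = 1. Yes

Yes


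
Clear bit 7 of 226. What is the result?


226 & ~(1 << 7) = 98

98


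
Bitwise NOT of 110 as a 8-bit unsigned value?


~0b1101110 = 0b10010001 = 145 (8-bit unsigned)

145


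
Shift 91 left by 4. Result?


0b1011011 << 4 = 0b10110110000 = 1456

1456


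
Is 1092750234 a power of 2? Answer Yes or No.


0b1000001001000100000101110011010. Multiple bits set => No

No


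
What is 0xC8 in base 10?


C8 hex = 200 decimal

200


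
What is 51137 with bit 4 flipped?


51137 ^ (1 << 4) = 51137 ^ 16 = 51153

51153


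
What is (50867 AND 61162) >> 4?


Step 1: 50867 & 61162 = 50850
Step 2: 50850 >> 4 = 3178

3178


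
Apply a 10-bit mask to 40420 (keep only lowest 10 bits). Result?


40420 & 1023 = 484

484


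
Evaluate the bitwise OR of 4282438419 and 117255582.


0b11111111010000001101001100010011 | 0b110111111010010110110011110 = 0b11111111111111011111111110011111 = 4294836127

4294836127


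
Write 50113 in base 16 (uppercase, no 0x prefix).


50113 = C3C1 hex

C3C1


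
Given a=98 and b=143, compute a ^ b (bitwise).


98 ^ 143 = 237

237


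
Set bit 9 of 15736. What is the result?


15736 | (1 << 9) = 15736 | 512 = 16248

16248


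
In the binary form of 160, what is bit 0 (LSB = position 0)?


0b10100000, position 0 = 0

0


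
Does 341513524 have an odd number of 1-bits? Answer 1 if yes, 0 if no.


0b10100010110110001010100110100 has 13 ones => parity 1

1


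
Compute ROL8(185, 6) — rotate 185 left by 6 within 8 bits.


Rotate 0b10111001 left by 6 (8-bit) = 0b1101110 = 110

110


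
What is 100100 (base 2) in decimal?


100100 in decimal = 36

36


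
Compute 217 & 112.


0b11011001 & 0b1110000 = 0b1010000 = 80

80


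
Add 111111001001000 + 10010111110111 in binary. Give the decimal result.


111111001001000 + 10010111110111 = 1010010000111111 = 42047

42047


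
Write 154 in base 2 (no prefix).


154 = 10011010 in binary

10011010


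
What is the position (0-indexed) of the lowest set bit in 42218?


0b1010010011101010. Lowest set bit at position 1

1


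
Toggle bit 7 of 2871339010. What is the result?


2871339010 ^ (1 << 7) = 2871339010 ^ 128 = 2871339138

2871339138


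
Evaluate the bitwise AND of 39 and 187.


0b100111 & 0b10111011 = 0b100011 = 35

35


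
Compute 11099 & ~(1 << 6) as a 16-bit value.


11099 & ~(1 << 6) = 11035

11035


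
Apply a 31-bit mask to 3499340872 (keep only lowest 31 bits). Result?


3499340872 & 2147483647 = 1351857224

1351857224


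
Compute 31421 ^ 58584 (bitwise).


0b111101010111101 ^ 0b1110010011011000 = 0b1001111001100101 = 40549

40549


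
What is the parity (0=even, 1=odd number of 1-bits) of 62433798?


0b11101110001010101000000110 has 12 ones => parity 0

0


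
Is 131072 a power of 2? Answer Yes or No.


0b100000000000000000. Only one bit set => Yes

Yes


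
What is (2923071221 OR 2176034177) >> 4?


Step 1: 2923071221 | 2176034177 = 2948311029
Step 2: 2948311029 >> 4 = 184269439

184269439


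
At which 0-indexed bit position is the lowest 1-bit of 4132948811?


0b11110110010101111100101101001011. Lowest set bit at position 0

0


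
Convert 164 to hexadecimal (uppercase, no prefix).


164 = A4 hex

A4


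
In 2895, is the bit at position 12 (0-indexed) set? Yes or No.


0b101101001111, bit 12 = 0. No

No


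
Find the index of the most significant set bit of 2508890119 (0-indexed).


0b10010101100010101010000000000111. Highest set bit at position 31

31


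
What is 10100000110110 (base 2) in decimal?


10100000110110 in decimal = 10294

10294


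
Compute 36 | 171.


0b100100 | 0b10101011 = 0b10101111 = 175

175


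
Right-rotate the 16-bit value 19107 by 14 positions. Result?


Rotate 0b100101010100011 right by 14 (16-bit) = 0b10101010001101 = 10893

10893


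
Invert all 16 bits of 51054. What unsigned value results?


51054 ^ 65535 = 14481

14481


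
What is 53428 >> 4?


0b1101000010110100 >> 4 = 0b110100001011 = 3339

3339


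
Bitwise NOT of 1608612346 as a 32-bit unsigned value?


~0b1011111111000010111100111111010 = 0b10100000000111101000011000000101 = 2686354949 (32-bit unsigned)

2686354949


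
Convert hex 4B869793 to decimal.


4B869793 hex = 1267111827 decimal

1267111827


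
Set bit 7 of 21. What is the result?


21 | (1 << 7) = 21 | 128 = 149

149


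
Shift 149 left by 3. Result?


0b10010101 << 3 = 0b10010101000 = 1192

1192


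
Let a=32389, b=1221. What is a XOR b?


32389 ^ 1221 = 31296

31296


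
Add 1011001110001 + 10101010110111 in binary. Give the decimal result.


1011001110001 + 10101010110111 = 100000100101000 = 16680

16680


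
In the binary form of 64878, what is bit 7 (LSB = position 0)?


0b1111110101101110, position 7 = 0

0


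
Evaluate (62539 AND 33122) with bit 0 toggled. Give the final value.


Step 1: 62539 & 33122 = 32834
Step 2: 32834 ^ (1 << 0) = 32834 ^ 1 = 32835

32835


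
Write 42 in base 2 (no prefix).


42 = 101010 in binary

101010


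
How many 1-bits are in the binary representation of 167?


0b10100111 has 5 set bits

5


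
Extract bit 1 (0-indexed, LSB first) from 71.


0b1000111, position 1 = 1

1


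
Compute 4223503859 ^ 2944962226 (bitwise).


0b11111011101111011000110111110011 ^ 0b10101111100010001000111010110010 = 0b1010100001101010000001101000001 = 1412760385

1412760385


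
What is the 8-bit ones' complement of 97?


97 ^ 255 = 158

158


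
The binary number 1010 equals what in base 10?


1010 in decimal = 10

10


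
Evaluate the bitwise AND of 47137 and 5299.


0b1011100000100001 & 0b1010010110011 = 0b1000000100001 = 4129

4129


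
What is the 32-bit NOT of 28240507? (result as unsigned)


~0b1101011101110101001111011 = 0b11111110010100010001010110000100 = 4266726788 (32-bit unsigned)

4266726788


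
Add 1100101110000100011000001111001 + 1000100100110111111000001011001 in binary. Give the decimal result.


1100101110000100011000001111001 + 1000100100110111111000001011001 = 10101010010111100010000011010010 = 2858295506

2858295506


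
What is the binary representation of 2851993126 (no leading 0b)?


2851993126 = 10101001111111011111011000100110 in binary

10101001111111011111011000100110


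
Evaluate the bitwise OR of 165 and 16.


0b10100101 | 0b10000 = 0b10110101 = 181

181


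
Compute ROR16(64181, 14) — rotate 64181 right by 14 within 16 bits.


Rotate 0b1111101010110101 right by 14 (16-bit) = 0b1110101011010111 = 60119

60119


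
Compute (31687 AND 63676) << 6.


Step 1: 31687 & 63676 = 30852
Step 2: 30852 << 6 = 1974528

1974528


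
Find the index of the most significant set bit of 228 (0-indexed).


0b11100100. Highest set bit at position 7

7


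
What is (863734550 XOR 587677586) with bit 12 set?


Step 1: 863734550 ^ 587677586 = 276608132
Step 2: 276608132 | (1 << 12) = 276608132 | 4096 = 276608132

276608132


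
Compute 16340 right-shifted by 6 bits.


0b11111111010100 >> 6 = 0b11111111 = 255

255


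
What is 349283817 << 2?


0b10100110100011010010111101001 << 2 = 0b1010011010001101001011110100100 = 1397135268

1397135268


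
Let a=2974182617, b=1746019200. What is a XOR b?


2974182617 ^ 1746019200 = 3646181209

3646181209


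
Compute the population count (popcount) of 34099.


0b1000010100110011 has 7 set bits

7


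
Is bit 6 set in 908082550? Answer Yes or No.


0b110110001000000011110101110110, bit 6 = 1. Yes

Yes


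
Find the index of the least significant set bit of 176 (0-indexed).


0b10110000. Lowest set bit at position 4

4


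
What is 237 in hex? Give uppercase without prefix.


237 = ED hex

ED


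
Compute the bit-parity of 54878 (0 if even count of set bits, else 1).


0b1101011001011110 has 10 ones => parity 0

0


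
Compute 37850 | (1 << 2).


37850 | (1 << 2) = 37850 | 4 = 37854

37854


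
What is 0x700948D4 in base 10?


700948D4 hex = 1879656660 decimal

1879656660


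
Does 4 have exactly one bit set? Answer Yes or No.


0b100. Only one bit set => Yes

Yes


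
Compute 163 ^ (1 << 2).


163 ^ (1 << 2) = 163 ^ 4 = 167

167


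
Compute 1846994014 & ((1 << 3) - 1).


1846994014 & 7 = 6

6


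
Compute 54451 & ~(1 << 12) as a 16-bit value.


54451 & ~(1 << 12) = 50355

50355


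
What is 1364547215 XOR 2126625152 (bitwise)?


0b1010001010101010101011010001111 ^ 0b1111110110000011011100110000000 = 0b101111100101001110111100001111 = 798289679

798289679


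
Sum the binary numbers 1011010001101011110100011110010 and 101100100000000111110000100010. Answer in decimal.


1011010001101011110100011110010 + 101100100000000111110000100010 = 10000110101101100110010100010100 = 2260100372

2260100372


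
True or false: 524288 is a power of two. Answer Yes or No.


0b10000000000000000000. Only one bit set => Yes

Yes


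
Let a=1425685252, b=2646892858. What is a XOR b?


1425685252 ^ 2646892858 = 3376306750

3376306750


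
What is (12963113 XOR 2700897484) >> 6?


Step 1: 12963113 ^ 2700897484 = 2688131557
Step 2: 2688131557 >> 6 = 42002055

42002055


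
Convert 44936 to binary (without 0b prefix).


44936 = 1010111110001000 in binary

1010111110001000


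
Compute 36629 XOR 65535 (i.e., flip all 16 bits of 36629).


36629 ^ 65535 = 28906

28906


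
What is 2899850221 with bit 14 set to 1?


2899850221 | (1 << 14) = 2899850221 | 16384 = 2899866605

2899866605


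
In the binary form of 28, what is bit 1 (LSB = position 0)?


0b11100, position 1 = 0

0


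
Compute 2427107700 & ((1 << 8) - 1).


2427107700 & 255 = 116

116


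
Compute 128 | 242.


0b10000000 | 0b11110010 = 0b11110010 = 242

242


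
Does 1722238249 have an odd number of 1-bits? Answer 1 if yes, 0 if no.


0b1100110101001110100010100101001 has 15 ones => parity 1

1


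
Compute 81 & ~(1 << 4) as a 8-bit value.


81 & ~(1 << 4) = 65

65


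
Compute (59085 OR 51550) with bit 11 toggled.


Step 1: 59085 | 51550 = 61407
Step 2: 61407 ^ (1 << 11) = 61407 ^ 2048 = 59359

59359


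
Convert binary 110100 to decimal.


110100 in decimal = 52

52


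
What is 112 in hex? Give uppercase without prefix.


112 = 70 hex

70


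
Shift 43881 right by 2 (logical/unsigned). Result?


0b1010101101101001 >> 2 = 0b10101011011010 = 10970

10970


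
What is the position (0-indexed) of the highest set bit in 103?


0b1100111. Highest set bit at position 6

6


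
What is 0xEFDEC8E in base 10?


EFDEC8E hex = 251522190 decimal

251522190


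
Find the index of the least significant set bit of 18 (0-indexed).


0b10010. Lowest set bit at position 1

1


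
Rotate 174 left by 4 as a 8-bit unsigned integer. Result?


Rotate 0b10101110 left by 4 (8-bit) = 0b11101010 = 234

234


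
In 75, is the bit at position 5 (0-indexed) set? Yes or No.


0b1001011, bit 5 = 0. No

No


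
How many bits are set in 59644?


0b1110100011111100 has 10 set bits

10


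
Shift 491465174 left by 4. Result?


0b11101010010110010100111010110 << 4 = 0b111010100101100101001110101100000 = 7863442784

7863442784


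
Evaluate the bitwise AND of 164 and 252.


0b10100100 & 0b11111100 = 0b10100100 = 164

164


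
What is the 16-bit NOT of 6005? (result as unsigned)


~0b1011101110101 = 0b1110100010001010 = 59530 (16-bit unsigned)

59530


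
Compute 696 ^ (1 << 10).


696 ^ (1 << 10) = 696 ^ 1024 = 1720

1720


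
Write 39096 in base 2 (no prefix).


39096 = 1001100010111000 in binary

1001100010111000


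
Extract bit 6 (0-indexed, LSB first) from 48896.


0b1011111100000000, position 6 = 0

0


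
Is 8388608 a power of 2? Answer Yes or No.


0b100000000000000000000000. Only one bit set => Yes

Yes


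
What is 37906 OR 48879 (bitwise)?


0b1001010000010010 | 0b1011111011101111 = 0b1011111011111111 = 48895

48895


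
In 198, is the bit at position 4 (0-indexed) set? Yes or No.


0b11000110, bit 4 = 0. No

No


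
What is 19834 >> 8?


0b100110101111010 >> 8 = 0b1001101 = 77

77


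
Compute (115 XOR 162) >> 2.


Step 1: 115 ^ 162 = 209
Step 2: 209 >> 2 = 52

52


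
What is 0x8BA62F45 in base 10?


8BA62F45 hex = 2342924101 decimal

2342924101


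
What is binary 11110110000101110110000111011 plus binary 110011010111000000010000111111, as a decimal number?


11110110000101110110000111011 + 110011010111000000010000111111 = 1010010000111101111000001111010 = 1377759354

1377759354


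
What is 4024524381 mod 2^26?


4024524381 & 67108863 = 65101405

65101405


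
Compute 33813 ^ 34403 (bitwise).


0b1000010000010101 ^ 0b1000011001100011 = 0b1001110110 = 630

630


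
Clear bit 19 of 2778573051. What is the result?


2778573051 & ~(1 << 19) = 2778048763

2778048763


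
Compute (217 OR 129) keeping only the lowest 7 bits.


Step 1: 217 | 129 = 217
Step 2: 217 & 127 = 89

89


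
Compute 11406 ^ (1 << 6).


11406 ^ (1 << 6) = 11406 ^ 64 = 11470

11470


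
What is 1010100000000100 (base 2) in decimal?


1010100000000100 in decimal = 43012

43012


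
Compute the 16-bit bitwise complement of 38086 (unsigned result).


~0b1001010011000110 = 0b110101100111001 = 27449 (16-bit unsigned)

27449


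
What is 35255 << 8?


0b1000100110110111 << 8 = 0b100010011011011100000000 = 9025280

9025280


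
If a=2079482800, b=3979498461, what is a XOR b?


2079482800 ^ 3979498461 = 2529177709

2529177709


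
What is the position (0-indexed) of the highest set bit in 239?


0b11101111. Highest set bit at position 7

7


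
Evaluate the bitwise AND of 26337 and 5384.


0b110011011100001 & 0b1010100001000 = 0b10000000000 = 1024

1024


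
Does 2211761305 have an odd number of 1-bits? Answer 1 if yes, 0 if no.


0b10000011110101001100110010011001 has 15 ones => parity 1

1


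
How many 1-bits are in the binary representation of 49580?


0b1100000110101100 has 7 set bits

7


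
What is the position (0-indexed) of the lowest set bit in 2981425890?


0b10110001101101001111001011100010. Lowest set bit at position 1

1


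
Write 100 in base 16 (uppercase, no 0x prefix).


100 = 64 hex

64


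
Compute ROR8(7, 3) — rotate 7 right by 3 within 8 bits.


Rotate 0b111 right by 3 (8-bit) = 0b11100000 = 224

224


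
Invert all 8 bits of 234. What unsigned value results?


234 ^ 255 = 21

21


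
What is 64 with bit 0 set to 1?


64 | (1 << 0) = 64 | 1 = 65

65


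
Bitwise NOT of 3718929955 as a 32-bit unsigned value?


~0b11011101101010100101111000100011 = 0b100010010101011010000111011100 = 576037340 (32-bit unsigned)

576037340


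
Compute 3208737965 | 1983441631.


0b10111111010000010111010010101101 | 0b1110110001110001110101011011111 = 0b11111111011110011111111011111111 = 4286185215

4286185215


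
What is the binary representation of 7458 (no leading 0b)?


7458 = 1110100100010 in binary

1110100100010


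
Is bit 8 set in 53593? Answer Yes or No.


0b1101000101011001, bit 8 = 1. Yes

Yes


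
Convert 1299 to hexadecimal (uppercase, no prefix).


1299 = 513 hex

513


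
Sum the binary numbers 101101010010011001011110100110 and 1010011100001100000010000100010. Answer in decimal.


101101010010011001011110100110 + 1010011100001100000010000100010 = 10000000110011111001101111001000 = 2161089480

2161089480


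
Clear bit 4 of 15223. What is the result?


15223 & ~(1 << 4) = 15207

15207


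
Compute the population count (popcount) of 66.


0b1000010 has 2 set bits

2


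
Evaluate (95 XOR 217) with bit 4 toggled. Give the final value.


Step 1: 95 ^ 217 = 134
Step 2: 134 ^ (1 << 4) = 134 ^ 16 = 150

150


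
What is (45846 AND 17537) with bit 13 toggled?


Step 1: 45846 & 17537 = 0
Step 2: 0 ^ (1 << 13) = 0 ^ 8192 = 8192

8192


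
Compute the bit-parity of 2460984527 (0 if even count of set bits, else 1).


0b10010010101011111010010011001111 has 18 ones => parity 0

0


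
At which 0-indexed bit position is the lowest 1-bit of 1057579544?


0b111111000010010110001000011000. Lowest set bit at position 3

3


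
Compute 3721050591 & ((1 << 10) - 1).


3721050591 & 1023 = 479

479


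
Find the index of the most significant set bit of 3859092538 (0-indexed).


0b11100110000001010001010000111010. Highest set bit at position 31

31


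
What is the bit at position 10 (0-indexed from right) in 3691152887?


0b11011100000000101000010111110111, position 10 = 1

1


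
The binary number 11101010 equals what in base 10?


11101010 in decimal = 234

234


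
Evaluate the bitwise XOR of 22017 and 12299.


0b101011000000001 ^ 0b11000000001011 = 0b110011000001010 = 26122

26122


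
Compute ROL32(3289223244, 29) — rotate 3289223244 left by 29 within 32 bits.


Rotate 0b11000100000011011001000001001100 left by 29 (32-bit) = 0b10011000100000011011001000001001 = 2558636553

2558636553


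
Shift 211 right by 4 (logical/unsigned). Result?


0b11010011 >> 4 = 0b1101 = 13

13


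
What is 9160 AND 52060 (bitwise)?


0b10001111001000 & 0b1100101101011100 = 0b1101001000 = 840

840


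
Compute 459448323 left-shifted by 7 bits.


0b11011011000101010000000000011 << 7 = 0b110110110001010100000000000110000000 = 58809385344

58809385344


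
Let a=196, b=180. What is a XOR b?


196 ^ 180 = 112

112


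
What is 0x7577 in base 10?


7577 hex = 30071 decimal

30071


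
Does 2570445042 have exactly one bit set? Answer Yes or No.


0b10011001001101011110000011110010. Multiple bits set => No

No


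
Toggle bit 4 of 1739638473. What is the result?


1739638473 ^ (1 << 4) = 1739638473 ^ 16 = 1739638489

1739638489


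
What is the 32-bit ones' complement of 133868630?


133868630 ^ 4294967295 = 4161098665

4161098665


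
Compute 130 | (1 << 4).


130 | (1 << 4) = 130 | 16 = 146

146


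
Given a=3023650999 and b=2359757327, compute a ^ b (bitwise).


3023650999 ^ 2359757327 = 949897912

949897912


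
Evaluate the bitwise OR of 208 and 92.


0b11010000 | 0b1011100 = 0b11011100 = 220

220


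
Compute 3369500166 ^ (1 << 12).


3369500166 ^ (1 << 12) = 3369500166 ^ 4096 = 3369496070

3369496070


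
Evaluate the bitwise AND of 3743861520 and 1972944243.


0b11011111001001101100101100010000 & 0b1110101100110001011110101110011 = 0b1010101000000001000100100010000 = 1426098448

1426098448


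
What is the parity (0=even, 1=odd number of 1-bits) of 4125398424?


0b11110101111001001001010110011000 has 17 ones => parity 1

1


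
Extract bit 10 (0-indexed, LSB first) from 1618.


0b11001010010, position 10 = 1

1


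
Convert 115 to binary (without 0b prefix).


115 = 1110011 in binary

1110011


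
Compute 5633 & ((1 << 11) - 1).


5633 & 2047 = 1537

1537


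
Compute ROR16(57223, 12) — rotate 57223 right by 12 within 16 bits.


Rotate 0b1101111110000111 right by 12 (16-bit) = 0b1111100001111101 = 63613

63613


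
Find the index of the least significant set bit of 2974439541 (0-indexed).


0b10110001010010100101100001110101. Lowest set bit at position 0

0


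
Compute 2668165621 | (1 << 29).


2668165621 | (1 << 29) = 2668165621 | 536870912 = 3205036533

3205036533


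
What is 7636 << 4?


0b1110111010100 << 4 = 0b11101110101000000 = 122176

122176
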